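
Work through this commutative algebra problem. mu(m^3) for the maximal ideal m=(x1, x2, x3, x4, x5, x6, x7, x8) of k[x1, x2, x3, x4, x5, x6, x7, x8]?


Graded Nakayama: mu(m^d) = dim_k (m^d/m^(d+1)) = #degree-3 monomials in 8 vars
C(n+d-1,d)=C(10,3)=120


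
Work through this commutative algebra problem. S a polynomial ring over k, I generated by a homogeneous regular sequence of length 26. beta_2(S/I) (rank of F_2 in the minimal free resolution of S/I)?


Regular sequence => Koszul complex is the minimal free resolution.
Syz_1 minimally generated by Koszul relations f_i*e_j - f_j*e_i (i<j): mu(Syz_1) = beta_2 = C(m,2) = m(m-1)/2
m=26
26*25/2 = 325


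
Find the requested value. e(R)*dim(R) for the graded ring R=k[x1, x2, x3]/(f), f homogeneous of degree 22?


e(R)=deg(f)=22, dim(R)=3-1=2
e*dim=22*2=44


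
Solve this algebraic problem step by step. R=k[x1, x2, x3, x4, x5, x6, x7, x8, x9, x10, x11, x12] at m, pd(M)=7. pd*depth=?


pd+depth=12
depth=12-7=5
pd*depth=7*5=35


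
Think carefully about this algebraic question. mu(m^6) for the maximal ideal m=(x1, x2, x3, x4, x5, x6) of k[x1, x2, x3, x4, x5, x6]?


Graded Nakayama: mu(m^d) = dim_k (m^d/m^(d+1)) = #degree-6 monomials in 6 vars
C(n+d-1,d)=C(11,6)=462


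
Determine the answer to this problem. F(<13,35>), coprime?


gcd(13,35)=1 => F=ab-a-b=13*35-13-35=455-48=407


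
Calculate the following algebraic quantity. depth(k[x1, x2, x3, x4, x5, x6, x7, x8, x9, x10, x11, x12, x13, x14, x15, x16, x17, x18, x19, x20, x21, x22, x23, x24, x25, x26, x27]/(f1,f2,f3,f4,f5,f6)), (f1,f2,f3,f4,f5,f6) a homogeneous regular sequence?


depth(R)=27
depth(R/I)=27-6=21


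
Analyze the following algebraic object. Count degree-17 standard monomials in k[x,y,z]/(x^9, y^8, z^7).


Need i<9, j<8, k<7 with i+j+k=17.
For each i, j ranges over max(0,17-i-6)..min(7,17-i):
  i=0: j in [11,7] -> 0
  i=1: j in [10,7] -> 0
  i=2: j in [9,7] -> 0
  i=3: j in [8,7] -> 0
  i=4: j in [7,7] -> 1
  i=5: j in [6,7] -> 2
  i=6: j in [5,7] -> 3
  i=7: j in [4,7] -> 4
  i=8: j in [3,7] -> 5
H(17) = 0+0+0+0+1+2+3+4+5 = 15


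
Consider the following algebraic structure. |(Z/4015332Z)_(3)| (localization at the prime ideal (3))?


3-primary part: 4015332=3^10*68
Size=3^10=59049


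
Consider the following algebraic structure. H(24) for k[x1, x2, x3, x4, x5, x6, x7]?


C(d+n-1,n-1)=C(30,6)=593775


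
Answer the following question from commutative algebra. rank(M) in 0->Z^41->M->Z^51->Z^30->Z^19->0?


Alt sum=0:
(-1)^0*41 + (-1)^1*? + (-1)^2*51 + (-1)^3*30 + (-1)^4*19=0
rank(M)=81


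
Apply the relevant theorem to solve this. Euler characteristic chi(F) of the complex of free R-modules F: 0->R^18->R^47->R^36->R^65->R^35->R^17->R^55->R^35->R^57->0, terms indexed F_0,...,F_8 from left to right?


chi = sum (-1)^i * rank:
(-1)^0*18=18
(-1)^1*47=-47
(-1)^2*36=36
(-1)^3*65=-65
(-1)^4*35=35
(-1)^5*17=-17
(-1)^6*55=55
(-1)^7*35=-35
(-1)^8*57=57
chi=37


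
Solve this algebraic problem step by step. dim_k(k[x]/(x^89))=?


Basis: 1,x,...,x^88
dim=89


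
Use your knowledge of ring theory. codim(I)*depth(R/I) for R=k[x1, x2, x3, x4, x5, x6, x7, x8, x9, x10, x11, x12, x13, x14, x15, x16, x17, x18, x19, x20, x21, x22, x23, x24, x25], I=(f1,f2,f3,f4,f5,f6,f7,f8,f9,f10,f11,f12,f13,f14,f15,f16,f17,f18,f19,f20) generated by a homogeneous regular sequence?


codim=20, depth=dim(R/I)=25-20=5
Product=20*5=100


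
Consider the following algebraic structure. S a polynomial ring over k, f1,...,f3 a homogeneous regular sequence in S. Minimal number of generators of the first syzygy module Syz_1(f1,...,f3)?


Regular sequence => Koszul complex is the minimal free resolution.
Syz_1 minimally generated by Koszul relations f_i*e_j - f_j*e_i (i<j): mu(Syz_1) = beta_2 = C(m,2) = m(m-1)/2
m=3
3*2/2 = 3


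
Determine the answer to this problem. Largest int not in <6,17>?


gcd(6,17)=1 => F=ab-a-b=6*17-6-17=102-23=79


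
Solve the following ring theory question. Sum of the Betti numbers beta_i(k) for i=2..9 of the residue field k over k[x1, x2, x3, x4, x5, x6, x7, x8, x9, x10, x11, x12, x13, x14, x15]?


Koszul resolution: beta_i(k)=C(n,i), n=15
C(15,2)=105, C(15,3)=455, C(15,4)=1365, C(15,5)=3003, C(15,6)=5005, C(15,7)=6435, C(15,8)=6435, C(15,9)=5005
Sum=27808


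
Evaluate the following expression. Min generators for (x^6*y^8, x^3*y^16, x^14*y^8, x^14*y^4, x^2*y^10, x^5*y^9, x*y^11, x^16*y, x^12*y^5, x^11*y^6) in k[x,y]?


Remove redundant (divisible by others).
x^3*y^16 redundant.
x^14*y^8 redundant.
Min: x^16*y, x^14*y^4, x^12*y^5, x^11*y^6, x^6*y^8, x^5*y^9, x^2*y^10, x*y^11
Count=8


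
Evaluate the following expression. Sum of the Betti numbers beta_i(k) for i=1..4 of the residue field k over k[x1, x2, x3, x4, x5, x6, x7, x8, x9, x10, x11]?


Koszul resolution: beta_i(k)=C(n,i), n=11
C(11,1)=11, C(11,2)=55, C(11,3)=165, C(11,4)=330
Sum=561


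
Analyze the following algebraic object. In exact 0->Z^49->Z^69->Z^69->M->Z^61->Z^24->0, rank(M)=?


Alt sum=0:
(-1)^0*49 + (-1)^1*69 + (-1)^2*69 + (-1)^3*? + (-1)^4*61 + (-1)^5*24=0
rank(M)=86


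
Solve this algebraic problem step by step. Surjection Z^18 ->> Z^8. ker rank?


rank(ker) = 18-8 = 10


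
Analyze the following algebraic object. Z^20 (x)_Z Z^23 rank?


rank(M(x)N) = rank(M)*rank(N)
20*23 = 460


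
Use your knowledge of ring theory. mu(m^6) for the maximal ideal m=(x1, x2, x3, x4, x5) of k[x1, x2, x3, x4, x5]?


Graded Nakayama: mu(m^d) = dim_k (m^d/m^(d+1)) = #degree-6 monomials in 5 vars
C(n+d-1,d)=C(10,6)=210


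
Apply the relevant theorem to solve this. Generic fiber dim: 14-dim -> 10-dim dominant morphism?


dim(fiber)=dim(X)-dim(Y)=14-10=4


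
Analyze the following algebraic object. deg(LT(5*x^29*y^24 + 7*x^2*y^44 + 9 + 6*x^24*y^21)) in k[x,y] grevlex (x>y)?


LT: 5*x^29*y^24
deg_x=29, deg_y=24
Total=29+24=53


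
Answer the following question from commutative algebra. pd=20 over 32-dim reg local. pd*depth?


pd+depth=32
depth=32-20=12
pd*depth=20*12=240


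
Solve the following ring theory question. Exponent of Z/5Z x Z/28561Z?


Exponent = lcm of the cyclic orders; pairwise coprime => product.
5^1*13^4=5*28561=142805


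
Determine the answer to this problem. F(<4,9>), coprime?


gcd(4,9)=1 => F=ab-a-b=4*9-4-9=36-13=23


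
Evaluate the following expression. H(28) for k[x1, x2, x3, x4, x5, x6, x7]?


C(d+n-1,n-1)=C(34,6)=1344904


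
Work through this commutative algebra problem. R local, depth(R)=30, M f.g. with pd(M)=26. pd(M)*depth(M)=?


pd+depth=30
depth=30-26=4
pd*depth=26*4=104


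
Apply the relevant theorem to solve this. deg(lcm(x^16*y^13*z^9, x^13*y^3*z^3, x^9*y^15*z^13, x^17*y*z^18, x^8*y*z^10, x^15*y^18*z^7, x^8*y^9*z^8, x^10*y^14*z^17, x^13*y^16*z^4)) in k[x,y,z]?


lcm = componentwise max:
x: max(16,13,9,17,8,15,8,10,13)=17
y: max(13,3,15,1,1,18,9,14,16)=18
z: max(9,3,13,18,10,7,8,17,4)=18
Total=17+18+18=53


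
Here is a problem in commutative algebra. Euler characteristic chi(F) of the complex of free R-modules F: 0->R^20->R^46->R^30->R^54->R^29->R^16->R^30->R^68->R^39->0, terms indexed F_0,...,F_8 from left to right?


chi = sum (-1)^i * rank:
(-1)^0*20=20
(-1)^1*46=-46
(-1)^2*30=30
(-1)^3*54=-54
(-1)^4*29=29
(-1)^5*16=-16
(-1)^6*30=30
(-1)^7*68=-68
(-1)^8*39=39
chi=-36


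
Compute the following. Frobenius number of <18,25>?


gcd(18,25)=1 => F=ab-a-b=18*25-18-25=450-43=407


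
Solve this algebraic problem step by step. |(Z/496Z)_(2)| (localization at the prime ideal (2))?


2-primary part: 496=2^4*31
Size=2^4=16


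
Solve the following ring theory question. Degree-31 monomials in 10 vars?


C(d+n-1,n-1)=C(40,9)=273438880


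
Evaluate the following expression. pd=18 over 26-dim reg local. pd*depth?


pd+depth=26
depth=26-18=8
pd*depth=18*8=144


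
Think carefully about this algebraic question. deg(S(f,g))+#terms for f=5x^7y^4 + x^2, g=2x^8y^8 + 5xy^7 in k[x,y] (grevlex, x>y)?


LT(f)=5x^7y^4, LT(g)=2x^8y^8
lcm(LM)=x^8y^8
S(f,g) (scaled by 10 to clear denominators) = 2xy^4*f - 5*g = -25xy^7 + 2x^3y^4
2 terms, deg 8.
8+2=10


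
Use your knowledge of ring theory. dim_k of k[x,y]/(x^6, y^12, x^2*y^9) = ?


k[x,y]/I, I = (x^6, y^12, x^2*y^9)
Rect: 6x12=72. Corner: (6-2)x(12-9)=12.
dim = 72-12 = 60


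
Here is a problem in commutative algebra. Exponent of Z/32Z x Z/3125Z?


Exponent = lcm of the cyclic orders; pairwise coprime => product.
2^5*5^5=32*3125=100000


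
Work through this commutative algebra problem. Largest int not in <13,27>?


gcd(13,27)=1 => F=ab-a-b=13*27-13-27=351-40=311


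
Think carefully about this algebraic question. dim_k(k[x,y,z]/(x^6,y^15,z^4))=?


Basis: x^iy^jz^k, i<6,j<15,k<4
6*15*4=360


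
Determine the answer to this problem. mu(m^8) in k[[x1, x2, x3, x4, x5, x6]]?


C(n+d-1,d)=C(13,8)=1287


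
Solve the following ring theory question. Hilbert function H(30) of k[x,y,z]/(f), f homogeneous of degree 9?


C(32,2)-C(23,2)=496-253=243


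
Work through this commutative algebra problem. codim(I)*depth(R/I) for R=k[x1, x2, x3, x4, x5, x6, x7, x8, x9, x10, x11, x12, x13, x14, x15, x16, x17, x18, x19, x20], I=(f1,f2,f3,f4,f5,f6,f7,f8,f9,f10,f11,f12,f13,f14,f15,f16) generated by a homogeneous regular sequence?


codim=16, depth=dim(R/I)=20-16=4
Product=16*4=64


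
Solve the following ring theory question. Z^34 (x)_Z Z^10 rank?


rank(M(x)N) = rank(M)*rank(N)
34*10 = 340


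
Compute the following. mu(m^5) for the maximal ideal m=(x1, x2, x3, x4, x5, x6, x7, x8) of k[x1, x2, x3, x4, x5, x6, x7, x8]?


Graded Nakayama: mu(m^d) = dim_k (m^d/m^(d+1)) = #degree-5 monomials in 8 vars
C(n+d-1,d)=C(12,5)=792


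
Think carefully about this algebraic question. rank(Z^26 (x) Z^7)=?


rank(M(x)N) = rank(M)*rank(N)
26*7 = 182


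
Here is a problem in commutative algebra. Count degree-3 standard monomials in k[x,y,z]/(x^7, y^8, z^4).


Need i<7, j<8, k<4 with i+j+k=3.
For each i, j ranges over max(0,3-i-3)..min(7,3-i):
  i=0: j in [0,3] -> 4
  i=1: j in [0,2] -> 3
  i=2: j in [0,1] -> 2
  i=3: j in [0,0] -> 1
H(3) = 4+3+2+1 = 10


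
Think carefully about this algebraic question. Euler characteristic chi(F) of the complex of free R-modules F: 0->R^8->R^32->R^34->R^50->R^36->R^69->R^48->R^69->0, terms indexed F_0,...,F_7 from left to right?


chi = sum (-1)^i * rank:
(-1)^0*8=8
(-1)^1*32=-32
(-1)^2*34=34
(-1)^3*50=-50
(-1)^4*36=36
(-1)^5*69=-69
(-1)^6*48=48
(-1)^7*69=-69
chi=-94


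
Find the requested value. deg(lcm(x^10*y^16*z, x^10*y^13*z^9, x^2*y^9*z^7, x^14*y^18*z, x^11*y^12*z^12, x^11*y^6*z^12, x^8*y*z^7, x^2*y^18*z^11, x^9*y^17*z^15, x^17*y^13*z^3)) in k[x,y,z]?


lcm = componentwise max:
x: max(10,10,2,14,11,11,8,2,9,17)=17
y: max(16,13,9,18,12,6,1,18,17,13)=18
z: max(1,9,7,1,12,12,7,11,15,3)=15
Total=17+18+15=50


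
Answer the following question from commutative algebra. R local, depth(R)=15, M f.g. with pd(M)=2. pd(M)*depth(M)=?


pd+depth=15
depth=15-2=13
pd*depth=2*13=26


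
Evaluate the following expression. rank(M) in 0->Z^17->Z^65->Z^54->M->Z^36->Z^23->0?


Alt sum=0:
(-1)^0*17 + (-1)^1*65 + (-1)^2*54 + (-1)^3*? + (-1)^4*36 + (-1)^5*23=0
rank(M)=19


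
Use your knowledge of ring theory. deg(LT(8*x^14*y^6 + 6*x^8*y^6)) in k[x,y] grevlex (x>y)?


LT: 8*x^14*y^6
deg_x=14, deg_y=6
Total=14+6=20


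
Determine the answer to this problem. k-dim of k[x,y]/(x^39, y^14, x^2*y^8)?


k[x,y]/I, I = (x^39, y^14, x^2*y^8)
Rect: 39x14=546. Corner: (39-2)x(14-8)=222.
dim = 546-222 = 324


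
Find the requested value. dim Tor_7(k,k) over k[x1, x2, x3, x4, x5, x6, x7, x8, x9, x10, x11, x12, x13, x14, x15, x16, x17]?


Koszul: C(n,i)=C(17,7)=19448


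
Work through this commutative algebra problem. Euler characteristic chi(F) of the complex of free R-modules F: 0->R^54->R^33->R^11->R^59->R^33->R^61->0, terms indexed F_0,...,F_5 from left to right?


chi = sum (-1)^i * rank:
(-1)^0*54=54
(-1)^1*33=-33
(-1)^2*11=11
(-1)^3*59=-59
(-1)^4*33=33
(-1)^5*61=-61
chi=-55


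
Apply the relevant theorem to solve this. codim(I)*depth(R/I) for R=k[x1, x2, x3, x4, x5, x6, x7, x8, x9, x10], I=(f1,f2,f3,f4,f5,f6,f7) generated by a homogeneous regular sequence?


codim=7, depth=dim(R/I)=10-7=3
Product=7*3=21


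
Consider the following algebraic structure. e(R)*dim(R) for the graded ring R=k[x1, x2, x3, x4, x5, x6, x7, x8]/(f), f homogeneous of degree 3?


e(R)=deg(f)=3, dim(R)=8-1=7
e*dim=3*7=21


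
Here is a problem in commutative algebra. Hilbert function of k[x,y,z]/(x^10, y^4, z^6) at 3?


Need i<10, j<4, k<6 with i+j+k=3.
For each i, j ranges over max(0,3-i-5)..min(3,3-i):
  i=0: j in [0,3] -> 4
  i=1: j in [0,2] -> 3
  i=2: j in [0,1] -> 2
  i=3: j in [0,0] -> 1
H(3) = 4+3+2+1 = 10


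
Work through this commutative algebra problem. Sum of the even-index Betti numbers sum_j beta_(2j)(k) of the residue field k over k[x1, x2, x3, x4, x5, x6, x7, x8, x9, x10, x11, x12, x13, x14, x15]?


Koszul resolution: beta_i(k)=C(n,i), n=15
sum_even C(15,i) = 2^(n-1) = 2^14 = 16384


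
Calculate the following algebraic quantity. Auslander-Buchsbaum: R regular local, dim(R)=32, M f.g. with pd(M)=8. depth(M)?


pd+depth=depth(R)=32
depth=32-8=24


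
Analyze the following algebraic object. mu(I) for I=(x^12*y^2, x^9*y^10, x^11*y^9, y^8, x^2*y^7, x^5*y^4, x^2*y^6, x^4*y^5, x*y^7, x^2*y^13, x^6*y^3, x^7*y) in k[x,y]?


Remove redundant (divisible by others).
x^12*y^2 redundant.
x^2*y^7 redundant.
x^11*y^9 redundant.
x^9*y^10 redundant.
x^2*y^13 redundant.
Min: x^7*y, x^6*y^3, x^5*y^4, x^4*y^5, x^2*y^6, x*y^7, y^8
Count=7


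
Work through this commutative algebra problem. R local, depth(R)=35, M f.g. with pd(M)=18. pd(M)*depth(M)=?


pd+depth=35
depth=35-18=17
pd*depth=18*17=306


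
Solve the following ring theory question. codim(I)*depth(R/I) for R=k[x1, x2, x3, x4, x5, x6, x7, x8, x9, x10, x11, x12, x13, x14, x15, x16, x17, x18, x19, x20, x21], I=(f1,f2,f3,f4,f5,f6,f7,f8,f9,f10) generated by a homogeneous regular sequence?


codim=10, depth=dim(R/I)=21-10=11
Product=10*11=110


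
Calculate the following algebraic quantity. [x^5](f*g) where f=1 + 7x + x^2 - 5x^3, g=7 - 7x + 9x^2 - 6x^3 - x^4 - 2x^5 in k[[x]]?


[x^5] = sum a_i*b_j, i+j=5
  1*-2=-2
  7*-1=-7
  1*-6=-6
  -5*9=-45
Sum=-60


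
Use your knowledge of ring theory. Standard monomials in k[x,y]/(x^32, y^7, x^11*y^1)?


k[x,y]/I, I = (x^32, y^7, x^11*y^1)
Rect: 32x7=224. Corner: (32-11)x(7-1)=126.
dim = 224-126 = 98


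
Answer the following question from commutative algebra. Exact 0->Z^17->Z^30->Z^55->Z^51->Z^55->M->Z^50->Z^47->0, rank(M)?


Alt sum=0:
(-1)^0*17 + (-1)^1*30 + (-1)^2*55 + (-1)^3*51 + (-1)^4*55 + (-1)^5*? + (-1)^6*50 + (-1)^7*47=0
rank(M)=49


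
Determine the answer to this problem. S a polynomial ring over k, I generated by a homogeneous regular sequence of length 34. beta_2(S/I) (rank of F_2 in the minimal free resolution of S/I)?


Regular sequence => Koszul complex is the minimal free resolution.
Syz_1 minimally generated by Koszul relations f_i*e_j - f_j*e_i (i<j): mu(Syz_1) = beta_2 = C(m,2) = m(m-1)/2
m=34
34*33/2 = 561


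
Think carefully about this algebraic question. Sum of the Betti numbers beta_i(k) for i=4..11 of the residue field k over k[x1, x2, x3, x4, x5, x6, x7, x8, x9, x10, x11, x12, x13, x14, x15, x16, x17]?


Koszul resolution: beta_i(k)=C(n,i), n=17
C(17,4)=2380, C(17,5)=6188, C(17,6)=12376, C(17,7)=19448, C(17,8)=24310, C(17,9)=24310, C(17,10)=19448, C(17,11)=12376
Sum=120836


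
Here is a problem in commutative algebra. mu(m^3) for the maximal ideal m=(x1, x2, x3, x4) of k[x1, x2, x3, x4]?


Graded Nakayama: mu(m^d) = dim_k (m^d/m^(d+1)) = #degree-3 monomials in 4 vars
C(n+d-1,d)=C(6,3)=20


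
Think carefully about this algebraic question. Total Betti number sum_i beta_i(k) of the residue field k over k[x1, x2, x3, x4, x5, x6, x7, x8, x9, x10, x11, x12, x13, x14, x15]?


Koszul resolution: beta_i(k)=C(n,i), n=15
sum_i C(15,i) = 2^15 = 32768


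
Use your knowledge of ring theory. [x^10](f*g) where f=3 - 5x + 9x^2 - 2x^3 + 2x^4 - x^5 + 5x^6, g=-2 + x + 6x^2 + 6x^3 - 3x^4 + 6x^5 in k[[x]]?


[x^10] = sum a_i*b_j, i+j=10
  -1*6=-6
  5*-3=-15
Sum=-21


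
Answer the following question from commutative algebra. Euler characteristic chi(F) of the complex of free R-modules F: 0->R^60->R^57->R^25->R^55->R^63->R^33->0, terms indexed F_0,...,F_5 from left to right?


chi = sum (-1)^i * rank:
(-1)^0*60=60
(-1)^1*57=-57
(-1)^2*25=25
(-1)^3*55=-55
(-1)^4*63=63
(-1)^5*33=-33
chi=3


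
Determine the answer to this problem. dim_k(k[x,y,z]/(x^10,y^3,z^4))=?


Basis: x^iy^jz^k, i<10,j<3,k<4
10*3*4=120


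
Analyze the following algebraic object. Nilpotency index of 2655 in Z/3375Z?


2655^k mod 3375:
k=1: 2655
k=2: 2025
k=3: 0
First zero at k = 3


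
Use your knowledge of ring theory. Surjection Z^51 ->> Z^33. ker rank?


rank(ker) = 51-33 = 18


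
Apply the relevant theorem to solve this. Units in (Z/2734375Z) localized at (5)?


Local ring = Z/390625Z.
phi(390625) = 5^7*(5-1) = 312500


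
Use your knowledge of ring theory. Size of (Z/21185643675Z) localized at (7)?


7-primary part: 21185643675=7^10*75
Size=7^10=282475249


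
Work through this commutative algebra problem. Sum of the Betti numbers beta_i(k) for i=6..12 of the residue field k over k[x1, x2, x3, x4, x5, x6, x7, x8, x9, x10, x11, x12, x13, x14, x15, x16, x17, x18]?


Koszul resolution: beta_i(k)=C(n,i), n=18
C(18,6)=18564, C(18,7)=31824, C(18,8)=43758, C(18,9)=48620, C(18,10)=43758, C(18,11)=31824, C(18,12)=18564
Sum=236912


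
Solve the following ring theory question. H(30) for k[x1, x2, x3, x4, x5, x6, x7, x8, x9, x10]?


C(d+n-1,n-1)=C(39,9)=211915132


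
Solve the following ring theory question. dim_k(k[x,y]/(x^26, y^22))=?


Basis: x^i*y^j, i<26, j<22
26*22=572


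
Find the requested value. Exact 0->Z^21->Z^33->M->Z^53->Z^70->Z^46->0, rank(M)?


Alt sum=0:
(-1)^0*21 + (-1)^1*33 + (-1)^2*? + (-1)^3*53 + (-1)^4*70 + (-1)^5*46=0
rank(M)=41


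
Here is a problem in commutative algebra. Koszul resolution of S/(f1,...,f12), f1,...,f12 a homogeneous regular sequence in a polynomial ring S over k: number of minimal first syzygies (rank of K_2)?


Regular sequence => Koszul complex is the minimal free resolution.
Syz_1 minimally generated by Koszul relations f_i*e_j - f_j*e_i (i<j): mu(Syz_1) = beta_2 = C(m,2) = m(m-1)/2
m=12
12*11/2 = 66


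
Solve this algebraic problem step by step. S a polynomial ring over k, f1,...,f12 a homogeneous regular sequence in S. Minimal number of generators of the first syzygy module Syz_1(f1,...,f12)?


Regular sequence => Koszul complex is the minimal free resolution.
Syz_1 minimally generated by Koszul relations f_i*e_j - f_j*e_i (i<j): mu(Syz_1) = beta_2 = C(m,2) = m(m-1)/2
m=12
12*11/2 = 66


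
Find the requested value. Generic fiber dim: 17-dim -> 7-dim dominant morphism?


dim(fiber)=dim(X)-dim(Y)=17-7=10


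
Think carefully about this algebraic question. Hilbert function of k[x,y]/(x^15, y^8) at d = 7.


k[x,y], I = (x^15, y^8), d = 7
Need i < 15 and d-i < 8.
Range: 0 <= i <= 7.
H(7) = 8


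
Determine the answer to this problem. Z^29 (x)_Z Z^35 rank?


rank(M(x)N) = rank(M)*rank(N)
29*35 = 1015


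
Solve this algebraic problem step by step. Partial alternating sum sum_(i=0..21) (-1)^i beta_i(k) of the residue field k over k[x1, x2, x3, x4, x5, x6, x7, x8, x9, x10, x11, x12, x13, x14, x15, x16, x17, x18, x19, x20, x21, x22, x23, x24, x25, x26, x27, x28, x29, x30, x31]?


Koszul resolution: beta_i(k)=C(n,i), n=31
sum_(i=0..p) (-1)^i C(n,i) = (-1)^p C(n-1,p)
(-1)^21*C(30,21) = (-1)^21*14307150 = -14307150


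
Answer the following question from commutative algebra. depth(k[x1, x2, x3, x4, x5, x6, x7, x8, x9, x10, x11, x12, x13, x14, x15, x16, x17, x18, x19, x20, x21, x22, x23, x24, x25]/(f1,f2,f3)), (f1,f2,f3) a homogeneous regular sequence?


depth(R)=25
depth(R/I)=25-3=22


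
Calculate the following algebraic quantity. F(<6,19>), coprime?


gcd(6,19)=1 => F=ab-a-b=6*19-6-19=114-25=89


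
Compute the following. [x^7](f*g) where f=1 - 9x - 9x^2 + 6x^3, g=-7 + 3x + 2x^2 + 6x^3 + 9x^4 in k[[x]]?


[x^7] = sum a_i*b_j, i+j=7
  6*9=54
Sum=54


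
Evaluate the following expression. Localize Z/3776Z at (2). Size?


2-primary part: 3776=2^6*59
Size=2^6=64


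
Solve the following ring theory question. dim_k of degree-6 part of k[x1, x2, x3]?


C(d+n-1,n-1)=C(8,2)=28


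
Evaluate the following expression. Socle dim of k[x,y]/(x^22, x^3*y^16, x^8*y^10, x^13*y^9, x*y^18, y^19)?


Socle = ann(m) = span of standard monomials u with x*u, y*u in I (staircase corners).
Minimal generators: x^22, x^13*y^9, x^8*y^10, x^3*y^16, x*y^18, y^19
Corners: y^18, x^2y^17, x^7y^15, x^12y^9, x^21y^8
Socle dim=5


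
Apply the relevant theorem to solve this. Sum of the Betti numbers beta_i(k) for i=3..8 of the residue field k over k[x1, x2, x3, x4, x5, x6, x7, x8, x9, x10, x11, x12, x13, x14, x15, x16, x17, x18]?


Koszul resolution: beta_i(k)=C(n,i), n=18
C(18,3)=816, C(18,4)=3060, C(18,5)=8568, C(18,6)=18564, C(18,7)=31824, C(18,8)=43758
Sum=106590


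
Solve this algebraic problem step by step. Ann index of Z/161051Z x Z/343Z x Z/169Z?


Exponent = lcm of the cyclic orders; pairwise coprime => product.
11^5*7^3*13^2=161051*343*169=9335643317


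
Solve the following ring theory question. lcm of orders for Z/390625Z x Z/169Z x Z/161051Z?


Exponent = lcm of the cyclic orders; pairwise coprime => product.
5^8*13^2*11^5=390625*169*161051=10631882421875


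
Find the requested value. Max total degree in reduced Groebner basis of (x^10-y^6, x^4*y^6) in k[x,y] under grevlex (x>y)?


LT(f1)=x^10, LT(f2)=x^4y^6, lcm=x^10y^6
S(f1,f2) = y^6*f1 - x^6*f2 = -y^12
Reduced GB = {f1, f2, y^12}; degrees 10, 10, 12
Max = 12


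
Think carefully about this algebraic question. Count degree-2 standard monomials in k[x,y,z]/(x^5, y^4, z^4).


Need i<5, j<4, k<4 with i+j+k=2.
For each i, j ranges over max(0,2-i-3)..min(3,2-i):
  i=0: j in [0,2] -> 3
  i=1: j in [0,1] -> 2
  i=2: j in [0,0] -> 1
H(2) = 3+2+1 = 6


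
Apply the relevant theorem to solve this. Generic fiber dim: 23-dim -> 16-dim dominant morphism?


dim(fiber)=dim(X)-dim(Y)=23-16=7


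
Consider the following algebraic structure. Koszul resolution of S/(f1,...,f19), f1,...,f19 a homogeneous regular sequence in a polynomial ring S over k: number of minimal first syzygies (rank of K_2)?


Regular sequence => Koszul complex is the minimal free resolution.
Syz_1 minimally generated by Koszul relations f_i*e_j - f_j*e_i (i<j): mu(Syz_1) = beta_2 = C(m,2) = m(m-1)/2
m=19
19*18/2 = 171


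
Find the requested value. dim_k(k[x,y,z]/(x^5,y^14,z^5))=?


Basis: x^iy^jz^k, i<5,j<14,k<5
5*14*5=350


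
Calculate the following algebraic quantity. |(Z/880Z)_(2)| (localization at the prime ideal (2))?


2-primary part: 880=2^4*55
Size=2^4=16


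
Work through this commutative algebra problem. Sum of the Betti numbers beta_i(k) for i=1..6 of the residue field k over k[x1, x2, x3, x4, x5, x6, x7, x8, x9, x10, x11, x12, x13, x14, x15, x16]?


Koszul resolution: beta_i(k)=C(n,i), n=16
C(16,1)=16, C(16,2)=120, C(16,3)=560, C(16,4)=1820, C(16,5)=4368, C(16,6)=8008
Sum=14892


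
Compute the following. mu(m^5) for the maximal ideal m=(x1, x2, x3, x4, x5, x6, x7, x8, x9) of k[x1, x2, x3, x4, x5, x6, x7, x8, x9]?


Graded Nakayama: mu(m^d) = dim_k (m^d/m^(d+1)) = #degree-5 monomials in 9 vars
C(n+d-1,d)=C(13,5)=1287


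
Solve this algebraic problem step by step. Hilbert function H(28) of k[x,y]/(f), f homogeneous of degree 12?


H(t)=d for t>=d-1.
d=12, t=28
H(28)=12


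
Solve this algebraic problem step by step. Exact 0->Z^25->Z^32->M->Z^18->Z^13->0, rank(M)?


Alt sum=0:
(-1)^0*25 + (-1)^1*32 + (-1)^2*? + (-1)^3*18 + (-1)^4*13=0
rank(M)=12


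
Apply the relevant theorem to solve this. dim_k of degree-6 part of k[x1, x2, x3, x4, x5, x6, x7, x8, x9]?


C(d+n-1,n-1)=C(14,8)=3003


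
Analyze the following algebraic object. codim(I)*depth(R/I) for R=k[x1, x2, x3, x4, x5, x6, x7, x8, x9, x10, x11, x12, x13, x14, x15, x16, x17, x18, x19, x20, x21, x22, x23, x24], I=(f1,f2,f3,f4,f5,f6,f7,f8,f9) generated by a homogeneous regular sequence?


codim=9, depth=dim(R/I)=24-9=15
Product=9*15=135


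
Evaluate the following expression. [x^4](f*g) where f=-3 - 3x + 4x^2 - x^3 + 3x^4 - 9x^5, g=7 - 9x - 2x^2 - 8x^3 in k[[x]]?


[x^4] = sum a_i*b_j, i+j=4
  -3*-8=24
  4*-2=-8
  -1*-9=9
  3*7=21
Sum=46


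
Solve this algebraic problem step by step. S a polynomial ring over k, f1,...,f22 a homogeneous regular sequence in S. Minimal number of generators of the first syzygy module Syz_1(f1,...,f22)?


Regular sequence => Koszul complex is the minimal free resolution.
Syz_1 minimally generated by Koszul relations f_i*e_j - f_j*e_i (i<j): mu(Syz_1) = beta_2 = C(m,2) = m(m-1)/2
m=22
22*21/2 = 231


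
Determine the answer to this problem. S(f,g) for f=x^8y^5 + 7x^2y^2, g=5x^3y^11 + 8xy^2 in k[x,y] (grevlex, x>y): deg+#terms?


LT(f)=x^8y^5, LT(g)=5x^3y^11
lcm(LM)=x^8y^11
S(f,g) (scaled by 5 to clear denominators) = 5y^6*f - x^5*g = 35x^2y^8 - 8x^6y^2
2 terms, deg 10.
10+2=12


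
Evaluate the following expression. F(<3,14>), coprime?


gcd(3,14)=1 => F=ab-a-b=3*14-3-14=42-17=25


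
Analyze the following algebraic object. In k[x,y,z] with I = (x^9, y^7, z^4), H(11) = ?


Need i<9, j<7, k<4 with i+j+k=11.
For each i, j ranges over max(0,11-i-3)..min(6,11-i):
  i=0: j in [8,6] -> 0
  i=1: j in [7,6] -> 0
  i=2: j in [6,6] -> 1
  i=3: j in [5,6] -> 2
  i=4: j in [4,6] -> 3
  i=5: j in [3,6] -> 4
  i=6: j in [2,5] -> 4
  i=7: j in [1,4] -> 4
  i=8: j in [0,3] -> 4
H(11) = 0+0+1+2+3+4+4+4+4 = 22


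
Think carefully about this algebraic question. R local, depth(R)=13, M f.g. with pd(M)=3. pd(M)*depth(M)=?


pd+depth=13
depth=13-3=10
pd*depth=3*10=30


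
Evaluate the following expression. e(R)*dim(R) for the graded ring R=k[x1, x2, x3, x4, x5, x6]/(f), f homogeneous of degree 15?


e(R)=deg(f)=15, dim(R)=6-1=5
e*dim=15*5=75


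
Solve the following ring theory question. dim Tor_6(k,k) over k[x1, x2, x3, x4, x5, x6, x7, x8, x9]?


Koszul: C(n,i)=C(9,6)=84


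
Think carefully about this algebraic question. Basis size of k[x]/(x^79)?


Basis: 1,x,...,x^78
dim=79


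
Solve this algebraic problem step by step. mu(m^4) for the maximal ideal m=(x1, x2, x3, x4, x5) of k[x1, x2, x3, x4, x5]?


Graded Nakayama: mu(m^d) = dim_k (m^d/m^(d+1)) = #degree-4 monomials in 5 vars
C(n+d-1,d)=C(8,4)=70


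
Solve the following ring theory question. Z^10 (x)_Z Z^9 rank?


rank(M(x)N) = rank(M)*rank(N)
10*9 = 90


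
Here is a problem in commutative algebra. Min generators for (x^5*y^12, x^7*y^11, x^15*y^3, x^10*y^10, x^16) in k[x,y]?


Remove redundant (divisible by others).
Min: x^16, x^15*y^3, x^10*y^10, x^7*y^11, x^5*y^12
Count=5


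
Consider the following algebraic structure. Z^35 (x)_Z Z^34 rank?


rank(M(x)N) = rank(M)*rank(N)
35*34 = 1190


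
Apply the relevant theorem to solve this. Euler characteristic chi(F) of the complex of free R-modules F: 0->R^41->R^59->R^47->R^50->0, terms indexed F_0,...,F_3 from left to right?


chi = sum (-1)^i * rank:
(-1)^0*41=41
(-1)^1*59=-59
(-1)^2*47=47
(-1)^3*50=-50
chi=-21


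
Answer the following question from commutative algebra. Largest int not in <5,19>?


gcd(5,19)=1 => F=ab-a-b=5*19-5-19=95-24=71


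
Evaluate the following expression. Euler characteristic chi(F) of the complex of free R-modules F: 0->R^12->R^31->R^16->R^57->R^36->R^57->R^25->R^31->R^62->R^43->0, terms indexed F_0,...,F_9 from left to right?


chi = sum (-1)^i * rank:
(-1)^0*12=12
(-1)^1*31=-31
(-1)^2*16=16
(-1)^3*57=-57
(-1)^4*36=36
(-1)^5*57=-57
(-1)^6*25=25
(-1)^7*31=-31
(-1)^8*62=62
(-1)^9*43=-43
chi=-68


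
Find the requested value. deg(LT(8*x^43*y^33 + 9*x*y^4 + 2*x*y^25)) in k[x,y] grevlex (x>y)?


LT: 8*x^43*y^33
deg_x=43, deg_y=33
Total=43+33=76


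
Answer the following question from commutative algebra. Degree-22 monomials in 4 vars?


C(d+n-1,n-1)=C(25,3)=2300


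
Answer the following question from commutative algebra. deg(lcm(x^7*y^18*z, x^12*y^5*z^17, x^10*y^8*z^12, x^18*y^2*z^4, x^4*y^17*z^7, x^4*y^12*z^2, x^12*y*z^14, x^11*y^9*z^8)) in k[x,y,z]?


lcm = componentwise max:
x: max(7,12,10,18,4,4,12,11)=18
y: max(18,5,8,2,17,12,1,9)=18
z: max(1,17,12,4,7,2,14,8)=17
Total=18+18+17=53


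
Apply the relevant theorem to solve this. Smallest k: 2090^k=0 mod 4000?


2090^k mod 4000:
k=1: 2090
k=2: 100
k=3: 1000
k=4: 2000
k=5: 0
First zero at k = 5


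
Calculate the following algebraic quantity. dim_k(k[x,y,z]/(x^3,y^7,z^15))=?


Basis: x^iy^jz^k, i<3,j<7,k<15
3*7*15=315


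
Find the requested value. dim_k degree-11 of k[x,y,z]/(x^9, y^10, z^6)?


Need i<9, j<10, k<6 with i+j+k=11.
For each i, j ranges over max(0,11-i-5)..min(9,11-i):
  i=0: j in [6,9] -> 4
  i=1: j in [5,9] -> 5
  i=2: j in [4,9] -> 6
  i=3: j in [3,8] -> 6
  i=4: j in [2,7] -> 6
  i=5: j in [1,6] -> 6
  i=6: j in [0,5] -> 6
  i=7: j in [0,4] -> 5
  i=8: j in [0,3] -> 4
H(11) = 4+5+6+6+6+6+6+5+4 = 48


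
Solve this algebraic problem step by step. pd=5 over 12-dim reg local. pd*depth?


pd+depth=12
depth=12-5=7
pd*depth=5*7=35


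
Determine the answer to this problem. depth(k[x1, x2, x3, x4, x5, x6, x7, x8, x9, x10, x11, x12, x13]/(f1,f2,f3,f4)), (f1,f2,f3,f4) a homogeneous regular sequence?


depth(R)=13
depth(R/I)=13-4=9


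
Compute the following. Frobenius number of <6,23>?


gcd(6,23)=1 => F=ab-a-b=6*23-6-23=138-29=109


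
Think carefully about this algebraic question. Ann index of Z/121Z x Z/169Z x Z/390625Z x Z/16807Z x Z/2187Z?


Exponent = lcm of the cyclic orders; pairwise coprime => product.
11^2*13^2*5^8*7^5*3^7=121*169*390625*16807*2187=293610168805078125


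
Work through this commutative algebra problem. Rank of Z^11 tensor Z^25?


rank(M(x)N) = rank(M)*rank(N)
11*25 = 275


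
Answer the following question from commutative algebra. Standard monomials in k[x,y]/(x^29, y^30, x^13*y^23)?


k[x,y]/I, I = (x^29, y^30, x^13*y^23)
Rect: 29x30=870. Corner: (29-13)x(30-23)=112.
dim = 870-112 = 758


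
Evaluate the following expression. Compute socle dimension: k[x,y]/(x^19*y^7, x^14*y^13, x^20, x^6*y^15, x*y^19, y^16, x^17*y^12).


Socle = ann(m) = span of standard monomials u with x*u, y*u in I (staircase corners).
Redundant generators: x*y^19
Minimal generators: x^20, x^19*y^7, x^17*y^12, x^14*y^13, x^6*y^15, y^16
Corners: x^5y^15, x^13y^14, x^16y^12, x^18y^11, x^19y^6
Socle dim=5


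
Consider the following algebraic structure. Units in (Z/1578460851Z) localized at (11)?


Local ring = Z/19487171Z.
phi(19487171) = 11^6*(11-1) = 17715610


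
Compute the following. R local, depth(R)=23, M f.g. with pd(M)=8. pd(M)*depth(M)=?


pd+depth=23
depth=23-8=15
pd*depth=8*15=120


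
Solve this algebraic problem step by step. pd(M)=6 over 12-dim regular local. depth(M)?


pd+depth=depth(R)=12
depth=12-6=6


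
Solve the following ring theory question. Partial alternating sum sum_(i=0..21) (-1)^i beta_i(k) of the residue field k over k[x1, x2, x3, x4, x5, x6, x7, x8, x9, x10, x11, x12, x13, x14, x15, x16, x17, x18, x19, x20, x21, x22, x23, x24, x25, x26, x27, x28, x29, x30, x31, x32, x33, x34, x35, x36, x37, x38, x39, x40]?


Koszul resolution: beta_i(k)=C(n,i), n=40
sum_(i=0..p) (-1)^i C(n,i) = (-1)^p C(n-1,p)
(-1)^21*C(39,21) = (-1)^21*62359143990 = -62359143990


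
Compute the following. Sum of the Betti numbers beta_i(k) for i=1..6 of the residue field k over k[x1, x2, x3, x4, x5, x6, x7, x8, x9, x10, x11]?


Koszul resolution: beta_i(k)=C(n,i), n=11
C(11,1)=11, C(11,2)=55, C(11,3)=165, C(11,4)=330, C(11,5)=462, C(11,6)=462
Sum=1485


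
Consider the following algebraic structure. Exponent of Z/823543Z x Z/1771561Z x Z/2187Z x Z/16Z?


Exponent = lcm of the cyclic orders; pairwise coprime => product.
7^7*11^6*3^7*2^4=823543*1771561*2187*16=51051811468520016


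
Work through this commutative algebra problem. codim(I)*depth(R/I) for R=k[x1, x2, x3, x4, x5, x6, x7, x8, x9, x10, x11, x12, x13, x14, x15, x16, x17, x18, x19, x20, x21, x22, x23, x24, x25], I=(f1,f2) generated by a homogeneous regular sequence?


codim=2, depth=dim(R/I)=25-2=23
Product=2*23=46


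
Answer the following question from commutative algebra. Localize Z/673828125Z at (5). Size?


5-primary part: 673828125=5^10*69
Size=5^10=9765625


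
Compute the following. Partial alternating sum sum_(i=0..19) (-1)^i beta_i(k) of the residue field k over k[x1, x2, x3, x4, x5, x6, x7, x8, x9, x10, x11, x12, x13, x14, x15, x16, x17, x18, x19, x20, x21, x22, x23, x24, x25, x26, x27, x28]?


Koszul resolution: beta_i(k)=C(n,i), n=28
sum_(i=0..p) (-1)^i C(n,i) = (-1)^p C(n-1,p)
(-1)^19*C(27,19) = (-1)^19*2220075 = -2220075


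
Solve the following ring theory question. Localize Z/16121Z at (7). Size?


7-primary part: 16121=7^3*47
Size=7^3=343


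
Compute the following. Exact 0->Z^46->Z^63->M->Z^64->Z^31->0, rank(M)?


Alt sum=0:
(-1)^0*46 + (-1)^1*63 + (-1)^2*? + (-1)^3*64 + (-1)^4*31=0
rank(M)=50


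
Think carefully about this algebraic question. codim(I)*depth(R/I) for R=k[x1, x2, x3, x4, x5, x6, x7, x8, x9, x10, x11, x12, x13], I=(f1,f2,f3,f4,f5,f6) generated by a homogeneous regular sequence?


codim=6, depth=dim(R/I)=13-6=7
Product=6*7=42


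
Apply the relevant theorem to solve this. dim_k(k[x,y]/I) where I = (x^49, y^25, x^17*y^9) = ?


k[x,y]/I, I = (x^49, y^25, x^17*y^9)
Rect: 49x25=1225. Corner: (49-17)x(25-9)=512.
dim = 1225-512 = 713


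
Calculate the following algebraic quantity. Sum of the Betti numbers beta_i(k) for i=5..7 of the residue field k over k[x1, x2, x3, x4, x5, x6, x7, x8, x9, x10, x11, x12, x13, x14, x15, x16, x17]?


Koszul resolution: beta_i(k)=C(n,i), n=17
C(17,5)=6188, C(17,6)=12376, C(17,7)=19448
Sum=38012


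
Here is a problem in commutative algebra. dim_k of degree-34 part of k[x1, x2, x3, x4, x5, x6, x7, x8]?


C(d+n-1,n-1)=C(41,7)=22481940


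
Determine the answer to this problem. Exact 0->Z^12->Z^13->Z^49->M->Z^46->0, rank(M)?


Alt sum=0:
(-1)^0*12 + (-1)^1*13 + (-1)^2*49 + (-1)^3*? + (-1)^4*46=0
rank(M)=94


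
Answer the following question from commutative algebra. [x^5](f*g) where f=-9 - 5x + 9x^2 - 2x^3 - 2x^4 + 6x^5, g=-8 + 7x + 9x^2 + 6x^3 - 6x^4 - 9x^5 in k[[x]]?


[x^5] = sum a_i*b_j, i+j=5
  -9*-9=81
  -5*-6=30
  9*6=54
  -2*9=-18
  -2*7=-14
  6*-8=-48
Sum=85


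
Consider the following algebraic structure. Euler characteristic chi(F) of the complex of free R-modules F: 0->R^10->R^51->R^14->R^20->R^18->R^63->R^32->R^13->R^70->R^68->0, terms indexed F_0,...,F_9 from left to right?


chi = sum (-1)^i * rank:
(-1)^0*10=10
(-1)^1*51=-51
(-1)^2*14=14
(-1)^3*20=-20
(-1)^4*18=18
(-1)^5*63=-63
(-1)^6*32=32
(-1)^7*13=-13
(-1)^8*70=70
(-1)^9*68=-68
chi=-71


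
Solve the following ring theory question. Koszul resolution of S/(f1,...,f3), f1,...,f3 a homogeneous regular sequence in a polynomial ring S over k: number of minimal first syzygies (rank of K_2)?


Regular sequence => Koszul complex is the minimal free resolution.
Syz_1 minimally generated by Koszul relations f_i*e_j - f_j*e_i (i<j): mu(Syz_1) = beta_2 = C(m,2) = m(m-1)/2
m=3
3*2/2 = 3


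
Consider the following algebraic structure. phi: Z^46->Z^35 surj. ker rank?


rank(ker) = 46-35 = 11


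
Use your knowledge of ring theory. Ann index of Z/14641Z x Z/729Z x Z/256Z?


Exponent = lcm of the cyclic orders; pairwise coprime => product.
11^4*3^6*2^8=14641*729*256=2732361984


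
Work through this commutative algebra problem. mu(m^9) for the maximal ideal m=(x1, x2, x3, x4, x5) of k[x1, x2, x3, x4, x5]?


Graded Nakayama: mu(m^d) = dim_k (m^d/m^(d+1)) = #degree-9 monomials in 5 vars
C(n+d-1,d)=C(13,9)=715


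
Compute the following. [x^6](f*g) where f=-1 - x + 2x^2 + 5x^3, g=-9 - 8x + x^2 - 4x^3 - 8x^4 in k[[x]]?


[x^6] = sum a_i*b_j, i+j=6
  2*-8=-16
  5*-4=-20
Sum=-36


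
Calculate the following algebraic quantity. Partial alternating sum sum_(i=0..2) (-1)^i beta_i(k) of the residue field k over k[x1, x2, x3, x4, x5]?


Koszul resolution: beta_i(k)=C(n,i), n=5
sum_(i=0..p) (-1)^i C(n,i) = (-1)^p C(n-1,p)
(-1)^2*C(4,2) = (-1)^2*6 = 6


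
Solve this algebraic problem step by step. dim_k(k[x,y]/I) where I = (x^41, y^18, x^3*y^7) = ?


k[x,y]/I, I = (x^41, y^18, x^3*y^7)
Rect: 41x18=738. Corner: (41-3)x(18-7)=418.
dim = 738-418 = 320


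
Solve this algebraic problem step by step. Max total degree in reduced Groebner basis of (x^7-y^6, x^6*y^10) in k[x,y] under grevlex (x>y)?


LT(f1)=x^7, LT(f2)=x^6y^10, lcm=x^7y^10
S(f1,f2) = y^10*f1 - x^1*f2 = -y^16
Reduced GB = {f1, f2, y^16}; degrees 7, 16, 16
Max = 16


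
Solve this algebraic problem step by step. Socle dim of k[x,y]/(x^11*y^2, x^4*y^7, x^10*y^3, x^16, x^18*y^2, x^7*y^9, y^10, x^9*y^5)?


Socle = ann(m) = span of standard monomials u with x*u, y*u in I (staircase corners).
Redundant generators: x^7*y^9, x^18*y^2
Minimal generators: x^16, x^11*y^2, x^10*y^3, x^9*y^5, x^4*y^7, y^10
Corners: x^3y^9, x^8y^6, x^9y^4, x^10y^2, x^15y
Socle dim=5


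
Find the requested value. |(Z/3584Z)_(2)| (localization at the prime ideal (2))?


2-primary part: 3584=2^9*7
Size=2^9=512


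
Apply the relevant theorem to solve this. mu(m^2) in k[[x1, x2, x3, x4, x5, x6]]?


C(n+d-1,d)=C(7,2)=21


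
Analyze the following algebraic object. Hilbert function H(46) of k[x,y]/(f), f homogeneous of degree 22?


H(t)=d for t>=d-1.
d=22, t=46
H(46)=22


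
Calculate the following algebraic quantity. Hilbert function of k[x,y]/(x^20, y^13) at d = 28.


k[x,y], I = (x^20, y^13), d = 28
Need i < 20 and d-i < 13.
Range: 16 <= i <= 19.
H(28) = 4


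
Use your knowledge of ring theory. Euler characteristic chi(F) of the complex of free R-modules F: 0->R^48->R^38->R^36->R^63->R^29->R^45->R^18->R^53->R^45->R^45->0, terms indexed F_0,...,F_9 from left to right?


chi = sum (-1)^i * rank:
(-1)^0*48=48
(-1)^1*38=-38
(-1)^2*36=36
(-1)^3*63=-63
(-1)^4*29=29
(-1)^5*45=-45
(-1)^6*18=18
(-1)^7*53=-53
(-1)^8*45=45
(-1)^9*45=-45
chi=-68


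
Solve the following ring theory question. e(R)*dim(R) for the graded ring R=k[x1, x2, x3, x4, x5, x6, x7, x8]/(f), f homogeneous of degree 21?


e(R)=deg(f)=21, dim(R)=8-1=7
e*dim=21*7=147


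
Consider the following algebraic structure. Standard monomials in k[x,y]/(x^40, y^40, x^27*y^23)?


k[x,y]/I, I = (x^40, y^40, x^27*y^23)
Rect: 40x40=1600. Corner: (40-27)x(40-23)=221.
dim = 1600-221 = 1379


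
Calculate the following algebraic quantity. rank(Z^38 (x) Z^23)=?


rank(M(x)N) = rank(M)*rank(N)
38*23 = 874


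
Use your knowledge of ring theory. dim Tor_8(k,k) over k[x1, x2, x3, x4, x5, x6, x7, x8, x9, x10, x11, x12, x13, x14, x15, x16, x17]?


Koszul: C(n,i)=C(17,8)=24310


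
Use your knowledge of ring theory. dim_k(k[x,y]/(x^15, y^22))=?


Basis: x^i*y^j, i<15, j<22
15*22=330


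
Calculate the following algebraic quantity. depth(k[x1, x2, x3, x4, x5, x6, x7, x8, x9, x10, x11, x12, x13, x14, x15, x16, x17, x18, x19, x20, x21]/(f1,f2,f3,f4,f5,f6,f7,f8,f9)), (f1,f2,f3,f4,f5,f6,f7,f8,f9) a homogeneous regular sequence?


depth(R)=21
depth(R/I)=21-9=12


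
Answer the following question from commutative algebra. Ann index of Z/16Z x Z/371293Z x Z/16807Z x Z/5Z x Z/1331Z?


Exponent = lcm of the cyclic orders; pairwise coprime => product.
2^4*13^5*7^5*5^1*11^3=16*371293*16807*5*1331=664469428102480
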